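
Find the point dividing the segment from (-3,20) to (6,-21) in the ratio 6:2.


Px = (6*6 + 2*(-3))/8 = 30/8 = 3.7500
Py = (6*(-21) + 2*20)/8 = -86/8 = -10.7500

P = (3.7500, -10.7500)


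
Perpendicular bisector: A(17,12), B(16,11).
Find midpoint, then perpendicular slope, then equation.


Midpoint = (16.5, 11.5)
Slope of AB = dy/dx = -1/(-1) = 1.0000
Perp slope = -dx/dy = -1/1 = -1.0000
b = My - (perp slope)*Mx = 11.5 + (-1*16.5)/(-1) = 11.5 + 16.5000 = 28.0000

y = -1.0000x + 28.0000


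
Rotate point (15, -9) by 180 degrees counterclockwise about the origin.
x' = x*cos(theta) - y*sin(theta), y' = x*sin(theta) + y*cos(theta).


cos(180) = -1, sin(180) = 0
x' = 15*(-1) + 9*0 = -15
y' = 15*0 - 9*(-1) = 9

(-15, 9)


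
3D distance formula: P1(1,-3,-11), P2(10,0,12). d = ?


dx=9, dy=3, dz=23
d = sqrt(81+9+529) = sqrt(619) = 24.8797

24.8797


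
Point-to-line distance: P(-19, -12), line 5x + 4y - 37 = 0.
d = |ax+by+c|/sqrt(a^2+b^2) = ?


|5*(-19) + 4*(-12) - 37| = |-180| = 180
sqrt(25 + 16) = sqrt(41) = 6.4031
d = 180/sqrt(41) = 28.1113

28.1113


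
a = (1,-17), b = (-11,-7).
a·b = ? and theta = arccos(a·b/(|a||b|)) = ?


a·b = 1*(-11) - 17*(-7) = -11 + 119 = 108
|a| = sqrt(1+289) = 17.0294
|b| = sqrt(121+49) = 13.0384
cos(theta) = 108/(sqrt(290)*sqrt(170)) = 108/sqrt(49300) = 0.486408
theta = arccos(108/sqrt(49300)) = 60.8953 degrees

a·b = 108, theta = 60.8953 deg


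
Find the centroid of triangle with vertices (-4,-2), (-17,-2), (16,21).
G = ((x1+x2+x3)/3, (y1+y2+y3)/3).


Gx = (-4- 17+16)/3 = -5/3 = -1.6667
Gy = (-2- 2+21)/3 = 17/3 = 5.6667

G = (-1.6667, 5.6667)


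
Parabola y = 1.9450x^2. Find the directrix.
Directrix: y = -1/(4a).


a = 1.9450
1/(4a) = 0.1285
directrix: y = -0.1285 = -0.1285

y = -0.1285


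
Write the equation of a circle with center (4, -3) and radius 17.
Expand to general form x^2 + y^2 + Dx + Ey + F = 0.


(x-4)^2 + (y+ 3)^2 = 17^2
D = -2h = -8, E = -2k = 6
F = h^2+k^2-r^2 = 16+9-289 = -264

x^2 + y^2 - 8x + 6y - 264 = 0


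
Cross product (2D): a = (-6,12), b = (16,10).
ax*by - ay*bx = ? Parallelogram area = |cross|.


cross = -6*10 - 12*16 = -60 - 192 = -252
Parallelogram area = |-252| = 252

cross = -252, parallelogram area = 252


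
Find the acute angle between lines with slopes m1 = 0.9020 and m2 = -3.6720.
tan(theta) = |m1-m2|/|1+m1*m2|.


m1-m2 = 4.574
1+m1*m2 = -2.312144
tan(theta) = |4.574/(-2.312144)| = 1.978250
theta = arctan(|4.574/(-2.312144)|) = 63.1835 degrees (acute angle)

63.1835 degrees


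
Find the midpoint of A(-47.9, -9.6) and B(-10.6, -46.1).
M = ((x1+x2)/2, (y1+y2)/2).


Mx = (-47.9 - 10.6)/2 = -58.5/2 = -29.2500
My = (-9.6 - 46.1)/2 = -55.7/2 = -27.8500

(-29.2500, -27.8500)


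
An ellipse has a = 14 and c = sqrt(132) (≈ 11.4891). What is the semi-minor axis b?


b^2 = 14^2 - (sqrt(132))^2 = 196 - 132 = 64
b = sqrt(64) = 8

b = 8


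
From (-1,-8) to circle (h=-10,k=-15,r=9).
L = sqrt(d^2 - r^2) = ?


d = sqrt((-1+ 10)^2 + (-8+ 15)^2) = sqrt(81+49) = 11.4018
L = sqrt(130.0000 - 81) = sqrt(49.0000) = 7.0000

7.0000


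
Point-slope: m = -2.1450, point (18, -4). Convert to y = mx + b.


y + 4 = -2.1450(x - 18)
y = -2.1450x - 4 + 2.1450*18
y = -2.1450x + 34.6100

y = -2.1450x + 34.6100


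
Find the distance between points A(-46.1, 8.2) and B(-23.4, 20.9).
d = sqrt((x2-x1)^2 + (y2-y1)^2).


dx = -23.4 + 46.1 = 22.7
dy = 20.9 - 8.2 = 12.7
d = sqrt(515.29 + 161.29) = sqrt(676.58) = 26.0112

26.0112


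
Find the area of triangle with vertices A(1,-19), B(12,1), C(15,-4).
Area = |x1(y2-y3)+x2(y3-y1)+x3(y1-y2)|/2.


1*(1+ 4) = 5
12*(-4+ 19) = 180
15*(-19-1) = -300
sum = -115
Area = |-115|/2 = 57.5000

57.5000 sq units


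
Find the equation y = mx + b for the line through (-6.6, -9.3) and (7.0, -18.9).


m = (-9.6)/(13.6) = -0.7059
b = y1 - m*x1 = -9.3 - (-9.6*(-6.6))/(13.6) = -9.3 - 4.6588 = -13.9588

y = -0.7059x - 13.9588


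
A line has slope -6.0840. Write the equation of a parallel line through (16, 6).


Parallel lines have equal slopes.
m2 = -6.0840
b2 = 6 + 6.0840*16 = 103.3440

y = -6.0840x + 103.3440


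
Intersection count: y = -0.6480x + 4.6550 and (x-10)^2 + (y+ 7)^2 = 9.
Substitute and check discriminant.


Substitute y = -0.6480x + 4.6550: (x-10)^2 + (-0.6480x+4.6550+ 7)^2 = 9
Expand to Ax^2 + Bx + C = 0, where b-k = 11.655
A = 1+m^2 = 1.419904
B = 2(m(b-k) - h) = 2(-0.6480*11.655 - 10) = -35.10488
C = h^2 + (b-k)^2 - r^2 = 100 + 135.839025 - 9 = 226.839025
disc = B^2-4AC = 1232.3526 - 1288.3586 = -56.0060
disc < 0

0 intersection points


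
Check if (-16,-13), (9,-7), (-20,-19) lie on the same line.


-16*(-7+ 19) + 9*(-19+ 13) - 20*(-13+ 7)
= -192 - 54 + 120 = -126

No, not collinear (determinant = -126)


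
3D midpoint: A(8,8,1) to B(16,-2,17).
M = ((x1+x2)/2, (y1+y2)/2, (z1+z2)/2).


Mx = (8+16)/2 = 12.0000
My = (8- 2)/2 = 3.0000
Mz = (1+17)/2 = 9.0000

M = (12.0000, 3.0000, 9.0000)


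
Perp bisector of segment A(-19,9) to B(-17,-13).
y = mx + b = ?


Midpoint = (-18, -2)
Slope of AB = dy/dx = -22/2 = -11.0000
Perp slope = -dx/dy = 2/22 = 0.0909
b = My - (perp slope)*Mx = -2 + (2*(-18))/(-22) = -2 + 1.6364 = -0.3636

y = 0.0909x - 0.3636


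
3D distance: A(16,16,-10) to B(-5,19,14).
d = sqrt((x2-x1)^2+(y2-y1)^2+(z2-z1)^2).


dx=-21, dy=3, dz=24
d = sqrt(441+9+576) = sqrt(1026) = 32.0312

32.0312


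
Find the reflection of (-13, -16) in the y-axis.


Reflection rule for y-axis: (-x, y)
(-13, -16) -> (13, -16)

(13, -16)


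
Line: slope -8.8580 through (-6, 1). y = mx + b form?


y - 1 = -8.8580(x + 6)
y = -8.8580x + 1 + 8.8580*(-6)
y = -8.8580x - 52.1480

y = -8.8580x - 52.1480


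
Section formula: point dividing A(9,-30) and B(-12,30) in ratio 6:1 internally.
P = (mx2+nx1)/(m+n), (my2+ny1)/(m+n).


Px = (6*(-12) + 1*9)/7 = -63/7 = -9.0000
Py = (6*30 + 1*(-30))/7 = 150/7 = 21.4286

P = (-9.0000, 21.4286)


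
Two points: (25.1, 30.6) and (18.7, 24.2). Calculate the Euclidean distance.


dx = 18.7 - 25.1 = -6.4
dy = 24.2 - 30.6 = -6.4
d = sqrt(40.96 + 40.96) = sqrt(81.92) = 9.0510

9.0510


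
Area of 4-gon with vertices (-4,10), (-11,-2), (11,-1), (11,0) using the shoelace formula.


sum(xi*y_{i+1}) = -4*(-2) - 11*(-1) + 11*0 + 11*10 = 129
sum(yi*x_{i+1}) = 10*(-11) - 2*11 - 1*11 + 0*(-4) = -143
Area = |129 + 143|/2 = 272/2 = 136.0000

136.0000 sq units


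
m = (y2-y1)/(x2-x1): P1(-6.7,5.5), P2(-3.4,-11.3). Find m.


dy = -11.3 - 5.5 = -16.8
dx = -3.4 + 6.7 = 3.3
m = -16.8/3.3 = -5.0909

m = -5.0909


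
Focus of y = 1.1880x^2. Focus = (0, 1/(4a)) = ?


a = 1.1880
4a = 4.7520
focus = (0, 1/4.7520) = (0, 0.2104)

Focus = (0, 0.2104)


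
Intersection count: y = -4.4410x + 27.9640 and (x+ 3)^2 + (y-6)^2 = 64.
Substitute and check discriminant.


Substitute y = -4.4410x + 27.9640: (x+ 3)^2 + (-4.4410x+27.9640-6)^2 = 64
Expand to Ax^2 + Bx + C = 0, where b-k = 21.964
A = 1+m^2 = 20.722481
B = 2(m(b-k) - h) = 2(-4.4410*21.964 + 3) = -189.084248
C = h^2 + (b-k)^2 - r^2 = 9 + 482.417296 - 64 = 427.417296
disc = B^2-4AC = 35752.8528 - 35428.5872 = 324.2656
disc > 0

2 intersection points


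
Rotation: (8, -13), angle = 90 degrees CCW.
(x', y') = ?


cos(90) = 0, sin(90) = 1
x' = 8*0 + 13*1 = 13
y' = 8*1 - 13*0 = 8

(13, 8)


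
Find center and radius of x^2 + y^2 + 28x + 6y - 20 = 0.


h = -D/2 = -28/2 = -14
k = -E/2 = -6/2 = -3
r^2 = h^2 + k^2 - F = 196 + 9 + 20 = 225
r = 15

Center (-14, -3), radius = 15


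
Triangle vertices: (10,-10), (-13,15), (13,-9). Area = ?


10*(15+ 9) = 240
-13*(-9+ 10) = -13
13*(-10-15) = -325
sum = -98
Area = |-98|/2 = 49.0000

49.0000 sq units


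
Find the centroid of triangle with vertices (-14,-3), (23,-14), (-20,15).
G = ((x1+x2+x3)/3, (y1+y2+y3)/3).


Gx = (-14+23- 20)/3 = -11/3 = -3.6667
Gy = (-3- 14+15)/3 = -2/3 = -0.6667

G = (-3.6667, -0.6667)


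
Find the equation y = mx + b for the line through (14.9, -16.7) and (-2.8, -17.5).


m = (-0.8)/(-17.7) = 0.0452
b = y1 - m*x1 = -16.7 - (-0.8*14.9)/(-17.7) = -16.7 - 0.6734 = -17.3734

y = 0.0452x - 17.3734


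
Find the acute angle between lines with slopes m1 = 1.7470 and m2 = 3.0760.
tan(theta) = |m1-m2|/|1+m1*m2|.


m1-m2 = -1.329
1+m1*m2 = 6.373772
tan(theta) = |-1.329/6.373772| = 0.208511
theta = arctan(|-1.329/6.373772|) = 11.7780 degrees (acute angle)

11.7780 degrees


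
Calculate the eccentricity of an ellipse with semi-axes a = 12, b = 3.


c = sqrt(144-9) = sqrt(135) = 11.6190
e = c/a = sqrt(135)/12 = 0.9682

e = 0.9682


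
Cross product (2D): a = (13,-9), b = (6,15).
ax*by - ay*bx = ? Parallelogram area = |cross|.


cross = 13*15 + 9*6 = 195 + 54 = 249
Parallelogram area = |249| = 249

cross = 249, parallelogram area = 249


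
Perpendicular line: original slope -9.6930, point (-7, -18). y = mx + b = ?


Perpendicular slope = -1/m1 = -1/(-9.6930) = 0.1032
b2 = y0 - m2*x0 = -18 - 7/(-9.6930) = -18 + 0.7222 = -17.2778

y = 0.1032x - 17.2778


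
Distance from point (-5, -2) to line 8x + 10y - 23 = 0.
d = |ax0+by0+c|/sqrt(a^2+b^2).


|8*(-5) + 10*(-2) - 23| = |-83| = 83
sqrt(64 + 100) = sqrt(164) = 12.8062
d = 83/sqrt(164) = 6.4812

6.4812


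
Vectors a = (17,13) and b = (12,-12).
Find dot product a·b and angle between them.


a·b = 17*12 + 13*(-12) = 204 - 156 = 48
|a| = sqrt(289+169) = 21.4009
|b| = sqrt(144+144) = 16.9706
cos(theta) = 48/(sqrt(458)*sqrt(288)) = 48/sqrt(131904) = 0.132164
theta = arccos(48/sqrt(131904)) = 82.4054 degrees

a·b = 48, theta = 82.4054 deg


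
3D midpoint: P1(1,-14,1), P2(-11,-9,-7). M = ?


Mx = (1- 11)/2 = -5.0000
My = (-14- 9)/2 = -11.5000
Mz = (1- 7)/2 = -3.0000

M = (-5.0000, -11.5000, -3.0000)


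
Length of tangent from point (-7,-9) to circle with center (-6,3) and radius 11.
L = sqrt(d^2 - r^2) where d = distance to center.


d = sqrt((-7+ 6)^2 + (-9-3)^2) = sqrt(1+144) = 12.0416
L = sqrt(145.0000 - 121) = sqrt(24.0000) = 4.8990

4.8990


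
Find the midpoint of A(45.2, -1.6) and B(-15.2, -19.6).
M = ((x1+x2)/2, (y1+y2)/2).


Mx = (45.2 - 15.2)/2 = 30/2 = 15.0000
My = (-1.6 - 19.6)/2 = -21.2/2 = -10.6000

(15.0000, -10.6000)


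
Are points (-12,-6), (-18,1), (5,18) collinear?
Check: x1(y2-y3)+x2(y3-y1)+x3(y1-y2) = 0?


-12*(1-18) - 18*(18+ 6) + 5*(-6-1)
= 204 - 432 - 35 = -263

No, not collinear (determinant = -263)


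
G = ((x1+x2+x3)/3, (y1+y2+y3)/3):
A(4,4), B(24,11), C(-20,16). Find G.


Gx = (4+24- 20)/3 = 8/3 = 2.6667
Gy = (4+11+16)/3 = 31/3 = 10.3333

G = (2.6667, 10.3333)


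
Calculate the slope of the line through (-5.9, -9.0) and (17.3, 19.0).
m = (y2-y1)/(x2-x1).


dy = 19.0 + 9.0 = 28.0
dx = 17.3 + 5.9 = 23.2
m = 28.0/23.2 = 1.2069

m = 1.2069


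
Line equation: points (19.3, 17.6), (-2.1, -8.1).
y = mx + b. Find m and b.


m = (-25.7)/(-21.4) = 1.2009
b = y1 - m*x1 = 17.6 - (-25.7*19.3)/(-21.4) = 17.6 - 23.1780 = -5.5780

y = 1.2009x - 5.5780


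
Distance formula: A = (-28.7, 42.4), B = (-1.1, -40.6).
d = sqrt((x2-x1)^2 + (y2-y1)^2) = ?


dx = -1.1 + 28.7 = 27.6
dy = -40.6 - 42.4 = -83.0
d = sqrt(761.76 + 6889.0) = sqrt(7650.76) = 87.4686

87.4686


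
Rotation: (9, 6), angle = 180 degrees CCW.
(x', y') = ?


cos(180) = -1, sin(180) = 0
x' = 9*(-1) - 6*0 = -9
y' = 9*0 + 6*(-1) = -6

(-9, -6)


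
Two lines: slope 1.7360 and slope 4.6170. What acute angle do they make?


m1-m2 = -2.881
1+m1*m2 = 9.015112
tan(theta) = |-2.881/9.015112| = 0.319575
theta = arctan(|-2.881/9.015112|) = 17.7226 degrees (acute angle)

17.7226 degrees


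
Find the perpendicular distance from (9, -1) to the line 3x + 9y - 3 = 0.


|3*9 + 9*(-1) - 3| = |15| = 15
sqrt(9 + 81) = sqrt(90) = 9.4868
d = 15/sqrt(90) = 1.5811

1.5811


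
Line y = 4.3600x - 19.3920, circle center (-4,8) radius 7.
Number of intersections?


Substitute y = 4.3600x - 19.3920: (x+ 4)^2 + (4.3600x- 19.3920-8)^2 = 49
Expand to Ax^2 + Bx + C = 0, where b-k = -27.392
A = 1+m^2 = 20.0096
B = 2(m(b-k) - h) = 2(4.3600*(-27.392) + 4) = -230.85824
C = h^2 + (b-k)^2 - r^2 = 16 + 750.321664 - 49 = 717.321664
disc = B^2-4AC = 53295.5270 - 57413.2783 = -4117.7513
disc < 0

0 intersection points


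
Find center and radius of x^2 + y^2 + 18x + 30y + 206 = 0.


h = -D/2 = -18/2 = -9
k = -E/2 = -30/2 = -15
r^2 = h^2 + k^2 - F = 81 + 225 - 206 = 100
r = 10

Center (-9, -15), radius = 10


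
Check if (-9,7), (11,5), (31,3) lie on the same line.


-9*(5-3) + 11*(3-7) + 31*(7-5)
= -18 - 44 + 62 = 0

Yes, collinear (determinant = 0)


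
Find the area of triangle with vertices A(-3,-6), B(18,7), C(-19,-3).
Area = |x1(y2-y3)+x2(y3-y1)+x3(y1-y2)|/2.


-3*(7+ 3) = -30
18*(-3+ 6) = 54
-19*(-6-7) = 247
sum = 271
Area = |271|/2 = 135.5000

135.5000 sq units


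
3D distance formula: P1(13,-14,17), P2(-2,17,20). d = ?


dx=-15, dy=31, dz=3
d = sqrt(225+961+9) = sqrt(1195) = 34.5688

34.5688


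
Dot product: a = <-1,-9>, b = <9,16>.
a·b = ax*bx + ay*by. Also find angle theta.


a·b = -1*9 - 9*16 = -9 - 144 = -153
|a| = sqrt(1+81) = 9.0554
|b| = sqrt(81+256) = 18.3576
cos(theta) = -153/(sqrt(82)*sqrt(337)) = -153/sqrt(27634) = -0.920385
theta = arccos(-153/sqrt(27634)) = 156.9824 degrees

a·b = -153, theta = 156.9824 deg


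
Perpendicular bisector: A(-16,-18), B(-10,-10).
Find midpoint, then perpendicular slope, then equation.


Midpoint = (-13, -14)
Slope of AB = dy/dx = 8/6 = 1.3333
Perp slope = -dx/dy = -6/8 = -0.7500
b = My - (perp slope)*Mx = -14 + (6*(-13))/8 = -14 - 9.7500 = -23.7500

y = -0.7500x - 23.7500


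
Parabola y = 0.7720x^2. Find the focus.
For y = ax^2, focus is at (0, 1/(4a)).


a = 0.7720
4a = 3.0880
focus = (0, 1/3.0880) = (0, 0.3238)

Focus = (0, 0.3238)


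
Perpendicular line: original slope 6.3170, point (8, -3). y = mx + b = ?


Perpendicular slope = -1/m1 = -1/6.3170 = -0.1583
b2 = y0 - m2*x0 = -3 + 8/6.3170 = -3 + 1.2664 = -1.7336

y = -0.1583x - 1.7336


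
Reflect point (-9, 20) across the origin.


Reflection rule for origin: (-x, -y)
(-9, 20) -> (9, -20)

(9, -20)


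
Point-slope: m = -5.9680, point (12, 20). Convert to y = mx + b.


y - 20 = -5.9680(x - 12)
y = -5.9680x + 20 + 5.9680*12
y = -5.9680x + 91.6160

y = -5.9680x + 91.6160


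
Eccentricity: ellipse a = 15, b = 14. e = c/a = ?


c = sqrt(225-196) = sqrt(29) = 5.3852
e = c/a = sqrt(29)/15 = 0.3590

e = 0.3590


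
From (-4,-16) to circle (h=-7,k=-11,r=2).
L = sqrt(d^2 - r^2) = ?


d = sqrt((-4+ 7)^2 + (-16+ 11)^2) = sqrt(9+25) = 5.8310
L = sqrt(34.0000 - 4) = sqrt(30.0000) = 5.4772

5.4772


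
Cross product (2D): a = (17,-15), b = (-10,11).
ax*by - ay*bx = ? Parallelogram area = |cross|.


cross = 17*11 + 15*(-10) = 187 - 150 = 37
Parallelogram area = |37| = 37

cross = 37, parallelogram area = 37


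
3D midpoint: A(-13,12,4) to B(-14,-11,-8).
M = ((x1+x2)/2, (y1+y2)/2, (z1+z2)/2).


Mx = (-13- 14)/2 = -13.5000
My = (12- 11)/2 = 0.5000
Mz = (4- 8)/2 = -2.0000

M = (-13.5000, 0.5000, -2.0000)


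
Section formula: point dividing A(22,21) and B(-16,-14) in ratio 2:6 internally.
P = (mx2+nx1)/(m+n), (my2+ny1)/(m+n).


Px = (2*(-16) + 6*22)/8 = 100/8 = 12.5000
Py = (2*(-14) + 6*21)/8 = 98/8 = 12.2500

P = (12.5000, 12.2500)


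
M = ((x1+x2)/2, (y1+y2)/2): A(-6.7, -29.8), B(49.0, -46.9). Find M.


Mx = (-6.7 + 49.0)/2 = 42.3/2 = 21.1500
My = (-29.8 - 46.9)/2 = -76.7/2 = -38.3500

(21.1500, -38.3500)


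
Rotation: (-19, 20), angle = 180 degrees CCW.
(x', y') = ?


cos(180) = -1, sin(180) = 0
x' = -19*(-1) - 20*0 = 19
y' = -19*0 + 20*(-1) = -20

(19, -20)


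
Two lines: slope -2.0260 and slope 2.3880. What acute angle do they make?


m1-m2 = -4.414
1+m1*m2 = -3.838088
tan(theta) = |-4.414/(-3.838088)| = 1.150052
theta = arctan(|-4.414/(-3.838088)|) = 48.9922 degrees (acute angle)

48.9922 degrees


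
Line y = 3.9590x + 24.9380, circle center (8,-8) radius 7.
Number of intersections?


Substitute y = 3.9590x + 24.9380: (x-8)^2 + (3.9590x+24.9380+ 8)^2 = 49
Expand to Ax^2 + Bx + C = 0, where b-k = 32.938
A = 1+m^2 = 16.673681
B = 2(m(b-k) - h) = 2(3.9590*32.938 - 8) = 244.803084
C = h^2 + (b-k)^2 - r^2 = 64 + 1084.911844 - 49 = 1099.911844
disc = B^2-4AC = 59928.5499 - 73358.3169 = -13429.7670
disc < 0

0 intersection points


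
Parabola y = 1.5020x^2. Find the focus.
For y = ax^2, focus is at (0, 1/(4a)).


a = 1.5020
4a = 6.0080
focus = (0, 1/6.0080) = (0, 0.1664)

Focus = (0, 0.1664)


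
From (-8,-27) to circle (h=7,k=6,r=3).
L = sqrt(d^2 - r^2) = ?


d = sqrt((-8-7)^2 + (-27-6)^2) = sqrt(225+1089) = 36.2491
L = sqrt(1314.0000 - 9) = sqrt(1305.0000) = 36.1248

36.1248


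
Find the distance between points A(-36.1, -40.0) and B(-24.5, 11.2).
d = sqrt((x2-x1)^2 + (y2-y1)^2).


dx = -24.5 + 36.1 = 11.6
dy = 11.2 + 40.0 = 51.2
d = sqrt(134.56 + 2621.44) = sqrt(2756) = 52.4976

52.4976


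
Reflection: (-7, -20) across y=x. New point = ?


Reflection rule for y=x: (y, x)
(-7, -20) -> (-20, -7)

(-20, -7)


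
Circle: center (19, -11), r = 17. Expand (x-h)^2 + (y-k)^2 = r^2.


(x-19)^2 + (y+ 11)^2 = 17^2
D = -2h = -38, E = -2k = 22
F = h^2+k^2-r^2 = 361+121-289 = 193

x^2 + y^2 - 38x + 22y + 193 = 0


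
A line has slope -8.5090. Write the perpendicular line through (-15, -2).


Perpendicular slope = -1/m1 = -1/(-8.5090) = 0.1175
b2 = y0 - m2*x0 = -2 - 15/(-8.5090) = -2 + 1.7628 = -0.2372

y = 0.1175x - 0.2372


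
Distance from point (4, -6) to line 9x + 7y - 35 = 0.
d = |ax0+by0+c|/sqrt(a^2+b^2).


|9*4 + 7*(-6) - 35| = |-41| = 41
sqrt(81 + 49) = sqrt(130) = 11.4018
d = 41/sqrt(130) = 3.5959

3.5959


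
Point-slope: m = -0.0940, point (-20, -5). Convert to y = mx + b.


y + 5 = -0.0940(x + 20)
y = -0.0940x - 5 + 0.0940*(-20)
y = -0.0940x - 6.8800

y = -0.0940x - 6.8800


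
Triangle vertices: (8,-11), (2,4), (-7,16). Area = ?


8*(4-16) = -96
2*(16+ 11) = 54
-7*(-11-4) = 105
sum = 63
Area = |63|/2 = 31.5000

31.5000 sq units


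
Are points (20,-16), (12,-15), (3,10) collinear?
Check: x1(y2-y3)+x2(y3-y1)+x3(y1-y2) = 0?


20*(-15-10) + 12*(10+ 16) + 3*(-16+ 15)
= -500 + 312 - 3 = -191

No, not collinear (determinant = -191)


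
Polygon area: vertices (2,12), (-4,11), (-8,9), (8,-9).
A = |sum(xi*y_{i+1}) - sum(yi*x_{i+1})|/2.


sum(xi*y_{i+1}) = 2*11 - 4*9 - 8*(-9) + 8*12 = 154
sum(yi*x_{i+1}) = 12*(-4) + 11*(-8) + 9*8 - 9*2 = -82
Area = |154 + 82|/2 = 236/2 = 118.0000

118.0000 sq units


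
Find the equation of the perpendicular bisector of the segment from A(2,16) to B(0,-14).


Midpoint = (1, 1)
Slope of AB = dy/dx = -30/(-2) = 15.0000
Perp slope = -dx/dy = -2/30 = -0.0667
b = My - (perp slope)*Mx = 1 + (-2*1)/(-30) = 1 + 0.0667 = 1.0667

y = -0.0667x + 1.0667


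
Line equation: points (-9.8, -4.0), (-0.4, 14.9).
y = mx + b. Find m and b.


m = (18.9)/(9.4) = 2.0106
b = y1 - m*x1 = -4.0 - (18.9*(-9.8))/(9.4) = -4.0 + 19.7043 = 15.7043

y = 2.0106x + 15.7043


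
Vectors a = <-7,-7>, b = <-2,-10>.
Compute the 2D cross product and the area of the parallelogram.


cross = -7*(-10) + 7*(-2) = 70 - 14 = 56
Parallelogram area = |56| = 56

cross = 56, parallelogram area = 56


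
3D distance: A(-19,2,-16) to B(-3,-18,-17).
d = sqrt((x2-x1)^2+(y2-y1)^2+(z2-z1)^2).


dx=16, dy=-20, dz=-1
d = sqrt(256+400+1) = sqrt(657) = 25.6320

25.6320


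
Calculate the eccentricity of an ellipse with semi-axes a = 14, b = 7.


c = sqrt(196-49) = sqrt(147) = 12.1244
e = c/a = sqrt(147)/14 = 0.8660

e = 0.8660


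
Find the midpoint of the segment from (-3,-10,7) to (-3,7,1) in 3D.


Mx = (-3- 3)/2 = -3.0000
My = (-10+7)/2 = -1.5000
Mz = (7+1)/2 = 4.0000

M = (-3.0000, -1.5000, 4.0000)


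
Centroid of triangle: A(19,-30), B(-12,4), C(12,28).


Gx = (19- 12+12)/3 = 19/3 = 6.3333
Gy = (-30+4+28)/3 = 2/3 = 0.6667

G = (6.3333, 0.6667)


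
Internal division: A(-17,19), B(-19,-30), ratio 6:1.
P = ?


Px = (6*(-19) + 1*(-17))/7 = -131/7 = -18.7143
Py = (6*(-30) + 1*19)/7 = -161/7 = -23.0000

P = (-18.7143, -23.0000)


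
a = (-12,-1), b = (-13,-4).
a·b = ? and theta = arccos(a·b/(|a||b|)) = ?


a·b = -12*(-13) - 1*(-4) = 156 + 4 = 160
|a| = sqrt(144+1) = 12.0416
|b| = sqrt(169+16) = 13.6015
cos(theta) = 160/(sqrt(145)*sqrt(185)) = 160/sqrt(26825) = 0.976900
theta = arccos(160/sqrt(26825)) = 12.3391 degrees

a·b = 160, theta = 12.3391 deg


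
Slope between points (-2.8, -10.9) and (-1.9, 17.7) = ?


dy = 17.7 + 10.9 = 28.6
dx = -1.9 + 2.8 = 0.9
m = 28.6/0.9 = 31.7778

m = 31.7778


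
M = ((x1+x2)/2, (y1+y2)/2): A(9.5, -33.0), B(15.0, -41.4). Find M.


Mx = (9.5 + 15.0)/2 = 24.5/2 = 12.2500
My = (-33.0 - 41.4)/2 = -74.4/2 = -37.2000

(12.2500, -37.2000)


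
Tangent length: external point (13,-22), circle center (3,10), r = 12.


d = sqrt((13-3)^2 + (-22-10)^2) = sqrt(100+1024) = 33.5261
L = sqrt(1124.0000 - 144) = sqrt(980.0000) = 31.3050

31.3050


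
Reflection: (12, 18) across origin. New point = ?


Reflection rule for origin: (-x, -y)
(12, 18) -> (-12, -18)

(-12, -18)


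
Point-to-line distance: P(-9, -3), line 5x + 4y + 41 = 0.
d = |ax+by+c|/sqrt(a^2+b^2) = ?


|5*(-9) + 4*(-3) + 41| = |-16| = 16
sqrt(25 + 16) = sqrt(41) = 6.4031
d = 16/sqrt(41) = 2.4988

2.4988


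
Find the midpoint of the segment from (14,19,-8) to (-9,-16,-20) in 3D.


Mx = (14- 9)/2 = 2.5000
My = (19- 16)/2 = 1.5000
Mz = (-8- 20)/2 = -14.0000

M = (2.5000, 1.5000, -14.0000)


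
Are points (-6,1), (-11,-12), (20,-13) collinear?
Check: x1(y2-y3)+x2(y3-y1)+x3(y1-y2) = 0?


-6*(-12+ 13) - 11*(-13-1) + 20*(1+ 12)
= -6 + 154 + 260 = 408

No, not collinear (determinant = 408)


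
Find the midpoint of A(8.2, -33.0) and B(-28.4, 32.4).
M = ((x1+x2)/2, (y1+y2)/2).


Mx = (8.2 - 28.4)/2 = -20.2/2 = -10.1000
My = (-33.0 + 32.4)/2 = -0.6/2 = -0.3000

(-10.1000, -0.3000)


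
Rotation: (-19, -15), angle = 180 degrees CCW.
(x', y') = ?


cos(180) = -1, sin(180) = 0
x' = -19*(-1) + 15*0 = 19
y' = -19*0 - 15*(-1) = 15

(19, 15)


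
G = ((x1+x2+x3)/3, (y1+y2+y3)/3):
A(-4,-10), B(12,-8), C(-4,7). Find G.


Gx = (-4+12- 4)/3 = 4/3 = 1.3333
Gy = (-10- 8+7)/3 = -11/3 = -3.6667

G = (1.3333, -3.6667)


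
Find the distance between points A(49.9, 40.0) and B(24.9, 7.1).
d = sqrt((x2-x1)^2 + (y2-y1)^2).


dx = 24.9 - 49.9 = -25.0
dy = 7.1 - 40.0 = -32.9
d = sqrt(625.0 + 1082.41) = sqrt(1707.41) = 41.3208

41.3208


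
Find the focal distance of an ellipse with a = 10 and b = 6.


c^2 = 10^2 - 6^2 = 100 - 36 = 64
c = sqrt(64) = 8.0000

c = 8.0000


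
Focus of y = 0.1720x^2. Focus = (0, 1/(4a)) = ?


a = 0.1720
4a = 0.6880
focus = (0, 1/0.6880) = (0, 1.4535)

Focus = (0, 1.4535)


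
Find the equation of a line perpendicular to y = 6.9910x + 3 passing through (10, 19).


Perpendicular slope = -1/m1 = -1/6.9910 = -0.1430
b2 = y0 - m2*x0 = 19 + 10/6.9910 = 19 + 1.4304 = 20.4304

y = -0.1430x + 20.4304


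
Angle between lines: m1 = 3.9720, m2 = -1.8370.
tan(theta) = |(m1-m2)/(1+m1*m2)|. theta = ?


m1-m2 = 5.809
1+m1*m2 = -6.296564
tan(theta) = |5.809/(-6.296564)| = 0.922567
theta = arctan(|5.809/(-6.296564)|) = 42.6936 degrees (acute angle)

42.6936 degrees


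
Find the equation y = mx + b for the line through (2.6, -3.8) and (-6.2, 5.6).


m = (9.4)/(-8.8) = -1.0682
b = y1 - m*x1 = -3.8 - (9.4*2.6)/(-8.8) = -3.8 + 2.7773 = -1.0227

y = -1.0682x - 1.0227


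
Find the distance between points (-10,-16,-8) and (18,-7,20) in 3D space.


dx=28, dy=9, dz=28
d = sqrt(784+81+784) = sqrt(1649) = 40.6079

40.6079


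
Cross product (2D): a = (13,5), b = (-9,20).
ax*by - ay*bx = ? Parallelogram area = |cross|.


cross = 13*20 - 5*(-9) = 260 + 45 = 305
Parallelogram area = |305| = 305

cross = 305, parallelogram area = 305


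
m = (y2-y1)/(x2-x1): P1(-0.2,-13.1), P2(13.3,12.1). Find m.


dy = 12.1 + 13.1 = 25.2
dx = 13.3 + 0.2 = 13.5
m = 25.2/13.5 = 1.8667

m = 1.8667


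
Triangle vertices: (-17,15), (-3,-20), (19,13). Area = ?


-17*(-20-13) = 561
-3*(13-15) = 6
19*(15+ 20) = 665
sum = 1232
Area = |1232|/2 = 616.0000

616.0000 sq units


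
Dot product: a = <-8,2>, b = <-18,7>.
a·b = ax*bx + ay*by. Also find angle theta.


a·b = -8*(-18) + 2*7 = 144 + 14 = 158
|a| = sqrt(64+4) = 8.2462
|b| = sqrt(324+49) = 19.3132
cos(theta) = 158/(sqrt(68)*sqrt(373)) = 158/sqrt(25364) = 0.992083
theta = arccos(158/sqrt(25364)) = 7.2143 degrees

a·b = 158, theta = 7.2143 deg


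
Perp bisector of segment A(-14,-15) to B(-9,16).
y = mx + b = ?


Midpoint = (-11.5, 0.5)
Slope of AB = dy/dx = 31/5 = 6.2000
Perp slope = -dx/dy = -5/31 = -0.1613
b = My - (perp slope)*Mx = 0.5 + (5*(-11.5))/31 = 0.5 - 1.8548 = -1.3548

y = -0.1613x - 1.3548


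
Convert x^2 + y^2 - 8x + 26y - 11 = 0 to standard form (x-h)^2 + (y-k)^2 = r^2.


h = -D/2 = 8/2 = 4
k = -E/2 = -26/2 = -13
r^2 = h^2 + k^2 - F = 16 + 169 + 11 = 196
r = 14

Center (4, -13), radius = 14


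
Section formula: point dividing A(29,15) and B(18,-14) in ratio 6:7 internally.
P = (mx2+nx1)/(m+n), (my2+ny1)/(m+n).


Px = (6*18 + 7*29)/13 = 311/13 = 23.9231
Py = (6*(-14) + 7*15)/13 = 21/13 = 1.6154

P = (23.9231, 1.6154)


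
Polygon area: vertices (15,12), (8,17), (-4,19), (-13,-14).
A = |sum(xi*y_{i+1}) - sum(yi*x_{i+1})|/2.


sum(xi*y_{i+1}) = 15*17 + 8*19 - 4*(-14) - 13*12 = 307
sum(yi*x_{i+1}) = 12*8 + 17*(-4) + 19*(-13) - 14*15 = -429
Area = |307 + 429|/2 = 736/2 = 368.0000

368.0000 sq units


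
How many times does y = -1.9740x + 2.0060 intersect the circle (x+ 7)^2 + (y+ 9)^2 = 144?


Substitute y = -1.9740x + 2.0060: (x+ 7)^2 + (-1.9740x+2.0060+ 9)^2 = 144
Expand to Ax^2 + Bx + C = 0, where b-k = 11.006
A = 1+m^2 = 4.896676
B = 2(m(b-k) - h) = 2(-1.9740*11.006 + 7) = -29.451688
C = h^2 + (b-k)^2 - r^2 = 49 + 121.132036 - 144 = 26.132036
disc = B^2-4AC = 867.4019 - 511.8405 = 355.5614
disc > 0

2 intersection points


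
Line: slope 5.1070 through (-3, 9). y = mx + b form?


y - 9 = 5.1070(x + 3)
y = 5.1070x + 9 - 5.1070*(-3)
y = 5.1070x + 24.3210

y = 5.1070x + 24.3210


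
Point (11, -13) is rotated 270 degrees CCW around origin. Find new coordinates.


cos(270) = 0, sin(270) = -1
x' = 11*0 + 13*(-1) = -13
y' = 11*(-1) - 13*0 = -11

(-13, -11)


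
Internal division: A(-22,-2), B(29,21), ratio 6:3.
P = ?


Px = (6*29 + 3*(-22))/9 = 108/9 = 12.0000
Py = (6*21 + 3*(-2))/9 = 120/9 = 13.3333

P = (12.0000, 13.3333)


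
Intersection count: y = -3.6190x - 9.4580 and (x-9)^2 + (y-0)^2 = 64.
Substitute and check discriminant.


Substitute y = -3.6190x - 9.4580: (x-9)^2 + (-3.6190x- 9.4580-0)^2 = 64
Expand to Ax^2 + Bx + C = 0, where b-k = -9.458
A = 1+m^2 = 14.097161
B = 2(m(b-k) - h) = 2(-3.6190*(-9.458) - 9) = 50.457004
C = h^2 + (b-k)^2 - r^2 = 81 + 89.453764 - 64 = 106.453764
disc = B^2-4AC = 2545.9093 - 6002.7834 = -3456.8741
disc < 0

0 intersection points


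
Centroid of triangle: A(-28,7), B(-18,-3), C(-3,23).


Gx = (-28- 18- 3)/3 = -49/3 = -16.3333
Gy = (7- 3+23)/3 = 27/3 = 9.0000

G = (-16.3333, 9.0000)


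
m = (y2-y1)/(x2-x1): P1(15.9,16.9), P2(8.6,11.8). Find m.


dy = 11.8 - 16.9 = -5.1
dx = 8.6 - 15.9 = -7.3
m = -5.1/(-7.3) = 0.6986

m = 0.6986


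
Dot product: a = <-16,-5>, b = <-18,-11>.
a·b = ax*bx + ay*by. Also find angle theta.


a·b = -16*(-18) - 5*(-11) = 288 + 55 = 343
|a| = sqrt(256+25) = 16.7631
|b| = sqrt(324+121) = 21.0950
cos(theta) = 343/(sqrt(281)*sqrt(445)) = 343/sqrt(125045) = 0.969976
theta = arccos(343/sqrt(125045)) = 14.0755 degrees

a·b = 343, theta = 14.0755 deg


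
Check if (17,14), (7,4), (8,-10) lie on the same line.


17*(4+ 10) + 7*(-10-14) + 8*(14-4)
= 238 - 168 + 80 = 150

No, not collinear (determinant = 150)


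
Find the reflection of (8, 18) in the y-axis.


Reflection rule for y-axis: (-x, y)
(8, 18) -> (-8, 18)

(-8, 18)


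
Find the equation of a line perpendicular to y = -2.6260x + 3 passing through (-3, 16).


Perpendicular slope = -1/m1 = -1/(-2.6260) = 0.3808
b2 = y0 - m2*x0 = 16 - 3/(-2.6260) = 16 + 1.1424 = 17.1424

y = 0.3808x + 17.1424


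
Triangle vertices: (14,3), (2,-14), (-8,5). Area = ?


14*(-14-5) = -266
2*(5-3) = 4
-8*(3+ 14) = -136
sum = -398
Area = |-398|/2 = 199.0000

199.0000 sq units


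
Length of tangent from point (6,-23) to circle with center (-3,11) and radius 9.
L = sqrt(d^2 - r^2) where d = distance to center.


d = sqrt((6+ 3)^2 + (-23-11)^2) = sqrt(81+1156) = 35.1710
L = sqrt(1237.0000 - 81) = sqrt(1156.0000) = 34.0000

34.0000


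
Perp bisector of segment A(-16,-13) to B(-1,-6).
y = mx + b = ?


Midpoint = (-8.5, -9.5)
Slope of AB = dy/dx = 7/15 = 0.4667
Perp slope = -dx/dy = -15/7 = -2.1429
b = My - (perp slope)*Mx = -9.5 + (15*(-8.5))/7 = -9.5 - 18.2143 = -27.7143

y = -2.1429x - 27.7143


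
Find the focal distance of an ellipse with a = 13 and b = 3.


c^2 = 13^2 - 3^2 = 169 - 9 = 160
c = sqrt(160) = 12.6491

c = 12.6491


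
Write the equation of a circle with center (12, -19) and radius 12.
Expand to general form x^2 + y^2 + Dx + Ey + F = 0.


(x-12)^2 + (y+ 19)^2 = 12^2
D = -2h = -24, E = -2k = 38
F = h^2+k^2-r^2 = 144+361-144 = 361

x^2 + y^2 - 24x + 38y + 361 = 0


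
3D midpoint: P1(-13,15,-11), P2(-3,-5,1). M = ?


Mx = (-13- 3)/2 = -8.0000
My = (15- 5)/2 = 5.0000
Mz = (-11+1)/2 = -5.0000

M = (-8.0000, 5.0000, -5.0000)


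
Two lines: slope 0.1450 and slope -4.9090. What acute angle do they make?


m1-m2 = 5.054
1+m1*m2 = 0.288195
tan(theta) = |5.054/0.288195| = 17.536737
theta = arctan(|5.054/0.288195|) = 86.7363 degrees (acute angle)

86.7363 degrees


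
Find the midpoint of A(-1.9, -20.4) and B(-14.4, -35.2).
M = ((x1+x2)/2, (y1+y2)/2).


Mx = (-1.9 - 14.4)/2 = -16.3/2 = -8.1500
My = (-20.4 - 35.2)/2 = -55.6/2 = -27.8000

(-8.1500, -27.8000)


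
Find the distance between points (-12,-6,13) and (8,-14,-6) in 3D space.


dx=20, dy=-8, dz=-19
d = sqrt(400+64+361) = sqrt(825) = 28.7228

28.7228


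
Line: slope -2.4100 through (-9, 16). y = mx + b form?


y - 16 = -2.4100(x + 9)
y = -2.4100x + 16 + 2.4100*(-9)
y = -2.4100x - 5.6900

y = -2.4100x - 5.6900


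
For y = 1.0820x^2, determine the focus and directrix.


a = 1.0820
1/(4a) = 0.2311
Focus = (0, 0.2311)
Directrix: y = -0.2311

Focus = (0, 0.2311), Directrix: y = -0.2311


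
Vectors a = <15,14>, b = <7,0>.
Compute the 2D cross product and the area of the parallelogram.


cross = 15*0 - 14*7 = 0 - 98 = -98
Parallelogram area = |-98| = 98

cross = -98, parallelogram area = 98


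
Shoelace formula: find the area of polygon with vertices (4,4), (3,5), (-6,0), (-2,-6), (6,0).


sum(xi*y_{i+1}) = 4*5 + 3*0 - 6*(-6) - 2*0 + 6*4 = 80
sum(yi*x_{i+1}) = 4*3 + 5*(-6) + 0*(-2) - 6*6 + 0*4 = -54
Area = |80 + 54|/2 = 134/2 = 67.0000

67.0000 sq units


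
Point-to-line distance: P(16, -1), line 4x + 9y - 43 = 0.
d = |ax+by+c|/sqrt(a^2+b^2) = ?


|4*16 + 9*(-1) - 43| = |12| = 12
sqrt(16 + 81) = sqrt(97) = 9.8489
d = 12/sqrt(97) = 1.2184

1.2184


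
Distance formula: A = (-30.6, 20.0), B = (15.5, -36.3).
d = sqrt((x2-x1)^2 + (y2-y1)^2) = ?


dx = 15.5 + 30.6 = 46.1
dy = -36.3 - 20.0 = -56.3
d = sqrt(2125.21 + 3169.69) = sqrt(5294.9) = 72.7661

72.7661


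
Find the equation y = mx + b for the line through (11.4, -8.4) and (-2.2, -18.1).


m = (-9.7)/(-13.6) = 0.7132
b = y1 - m*x1 = -8.4 - (-9.7*11.4)/(-13.6) = -8.4 - 8.1309 = -16.5309

y = 0.7132x - 16.5309


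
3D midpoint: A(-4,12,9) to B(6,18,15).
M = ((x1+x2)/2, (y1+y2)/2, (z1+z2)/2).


Mx = (-4+6)/2 = 1.0000
My = (12+18)/2 = 15.0000
Mz = (9+15)/2 = 12.0000

M = (1.0000, 15.0000, 12.0000)


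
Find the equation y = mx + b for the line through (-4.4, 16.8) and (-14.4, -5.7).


m = (-22.5)/(-10.0) = 2.2500
b = y1 - m*x1 = 16.8 - (-22.5*(-4.4))/(-10.0) = 16.8 + 9.9000 = 26.7000

y = 2.2500x + 26.7000


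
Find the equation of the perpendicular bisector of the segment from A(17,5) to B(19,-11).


Midpoint = (18, -3)
Slope of AB = dy/dx = -16/2 = -8.0000
Perp slope = -dx/dy = 2/16 = 0.1250
b = My - (perp slope)*Mx = -3 + (2*18)/(-16) = -3 - 2.2500 = -5.2500

y = 0.1250x - 5.2500


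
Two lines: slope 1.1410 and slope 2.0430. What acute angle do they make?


m1-m2 = -0.902
1+m1*m2 = 3.331063
tan(theta) = |-0.902/3.331063| = 0.270784
theta = arctan(|-0.902/3.331063|) = 15.1515 degrees (acute angle)

15.1515 degrees


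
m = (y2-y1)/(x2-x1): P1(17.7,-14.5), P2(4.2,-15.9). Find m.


dy = -15.9 + 14.5 = -1.4
dx = 4.2 - 17.7 = -13.5
m = -1.4/(-13.5) = 0.1037

m = 0.1037


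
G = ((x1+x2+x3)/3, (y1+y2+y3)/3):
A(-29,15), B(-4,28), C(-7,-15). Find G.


Gx = (-29- 4- 7)/3 = -40/3 = -13.3333
Gy = (15+28- 15)/3 = 28/3 = 9.3333

G = (-13.3333, 9.3333)


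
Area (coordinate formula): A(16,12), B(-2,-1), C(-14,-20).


16*(-1+ 20) = 304
-2*(-20-12) = 64
-14*(12+ 1) = -182
sum = 186
Area = |186|/2 = 93.0000

93.0000 sq units


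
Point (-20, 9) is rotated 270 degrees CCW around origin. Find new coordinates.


cos(270) = 0, sin(270) = -1
x' = -20*0 - 9*(-1) = 9
y' = -20*(-1) + 9*0 = 20

(9, 20)


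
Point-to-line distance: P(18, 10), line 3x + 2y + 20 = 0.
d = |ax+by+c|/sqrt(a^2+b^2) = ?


|3*18 + 2*10 + 20| = |94| = 94
sqrt(9 + 4) = sqrt(13) = 3.6056
d = 94/sqrt(13) = 26.0709

26.0709


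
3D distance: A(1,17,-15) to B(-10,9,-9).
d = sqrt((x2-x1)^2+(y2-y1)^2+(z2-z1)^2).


dx=-11, dy=-8, dz=6
d = sqrt(121+64+36) = sqrt(221) = 14.8661

14.8661


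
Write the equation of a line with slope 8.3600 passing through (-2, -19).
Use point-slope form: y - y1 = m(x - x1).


y + 19 = 8.3600(x + 2)
y = 8.3600x - 19 - 8.3600*(-2)
y = 8.3600x - 2.2800

y = 8.3600x - 2.2800


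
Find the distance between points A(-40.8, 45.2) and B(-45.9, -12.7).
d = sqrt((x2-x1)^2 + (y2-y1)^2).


dx = -45.9 + 40.8 = -5.1
dy = -12.7 - 45.2 = -57.9
d = sqrt(26.01 + 3352.41) = sqrt(3378.42) = 58.1242

58.1242


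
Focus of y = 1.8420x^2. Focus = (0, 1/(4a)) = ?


a = 1.8420
4a = 7.3680
focus = (0, 1/7.3680) = (0, 0.1357)

Focus = (0, 0.1357)


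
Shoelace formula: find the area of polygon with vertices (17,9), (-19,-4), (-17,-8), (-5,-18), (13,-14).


sum(xi*y_{i+1}) = 17*(-4) - 19*(-8) - 17*(-18) - 5*(-14) + 13*9 = 577
sum(yi*x_{i+1}) = 9*(-19) - 4*(-17) - 8*(-5) - 18*13 - 14*17 = -535
Area = |577 + 535|/2 = 1112/2 = 556.0000

556.0000 sq units


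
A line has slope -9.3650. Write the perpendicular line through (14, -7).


Perpendicular slope = -1/m1 = -1/(-9.3650) = 0.1068
b2 = y0 - m2*x0 = -7 + 14/(-9.3650) = -7 - 1.4949 = -8.4949

y = 0.1068x - 8.4949


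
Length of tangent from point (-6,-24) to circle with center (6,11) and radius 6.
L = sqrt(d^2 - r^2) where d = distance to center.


d = sqrt((-6-6)^2 + (-24-11)^2) = sqrt(144+1225) = 37.0000
L = sqrt(1369.0000 - 36) = sqrt(1333.0000) = 36.5103

36.5103


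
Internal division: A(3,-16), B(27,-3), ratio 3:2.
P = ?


Px = (3*27 + 2*3)/5 = 87/5 = 17.4000
Py = (3*(-3) + 2*(-16))/5 = -41/5 = -8.2000

P = (17.4000, -8.2000)


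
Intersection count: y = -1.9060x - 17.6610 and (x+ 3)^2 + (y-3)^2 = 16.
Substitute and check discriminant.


Substitute y = -1.9060x - 17.6610: (x+ 3)^2 + (-1.9060x- 17.6610-3)^2 = 16
Expand to Ax^2 + Bx + C = 0, where b-k = -20.661
A = 1+m^2 = 4.632836
B = 2(m(b-k) - h) = 2(-1.9060*(-20.661) + 3) = 84.759732
C = h^2 + (b-k)^2 - r^2 = 9 + 426.876921 - 16 = 419.876921
disc = B^2-4AC = 7184.2122 - 7780.8837 = -596.6715
disc < 0

0 intersection points


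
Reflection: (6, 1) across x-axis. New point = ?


Reflection rule for x-axis: (x, -y)
(6, 1) -> (6, -1)

(6, -1)


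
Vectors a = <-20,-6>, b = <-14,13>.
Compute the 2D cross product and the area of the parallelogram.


cross = -20*13 + 6*(-14) = -260 - 84 = -344
Parallelogram area = |-344| = 344

cross = -344, parallelogram area = 344


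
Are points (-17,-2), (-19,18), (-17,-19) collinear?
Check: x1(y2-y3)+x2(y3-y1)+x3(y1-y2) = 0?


-17*(18+ 19) - 19*(-19+ 2) - 17*(-2-18)
= -629 + 323 + 340 = 34

No, not collinear (determinant = 34)


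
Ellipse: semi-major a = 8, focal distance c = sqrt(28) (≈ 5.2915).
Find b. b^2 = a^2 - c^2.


b^2 = 8^2 - (sqrt(28))^2 = 64 - 28 = 36
b = sqrt(36) = 6

b = 6


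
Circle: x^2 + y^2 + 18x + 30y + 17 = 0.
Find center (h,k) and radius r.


h = -D/2 = -18/2 = -9
k = -E/2 = -30/2 = -15
r^2 = h^2 + k^2 - F = 81 + 225 - 17 = 289
r = 17

Center (-9, -15), radius = 17


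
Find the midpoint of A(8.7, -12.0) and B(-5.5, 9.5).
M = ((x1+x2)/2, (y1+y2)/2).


Mx = (8.7 - 5.5)/2 = 3.2/2 = 1.6000
My = (-12.0 + 9.5)/2 = -2.5/2 = -1.2500

(1.6000, -1.2500)


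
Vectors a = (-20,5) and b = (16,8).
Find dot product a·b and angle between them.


a·b = -20*16 + 5*8 = -320 + 40 = -280
|a| = sqrt(400+25) = 20.6155
|b| = sqrt(256+64) = 17.8885
cos(theta) = -280/(sqrt(425)*sqrt(320)) = -280/sqrt(136000) = -0.759257
theta = arccos(-280/sqrt(136000)) = 139.3987 degrees

a·b = -280, theta = 139.3987 deg


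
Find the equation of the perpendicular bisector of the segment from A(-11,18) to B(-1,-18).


Midpoint = (-6, 0)
Slope of AB = dy/dx = -36/10 = -3.6000
Perp slope = -dx/dy = 10/36 = 0.2778
b = My - (perp slope)*Mx = 0 + (10*(-6))/(-36) = 0 + 1.6667 = 1.6667

y = 0.2778x + 1.6667


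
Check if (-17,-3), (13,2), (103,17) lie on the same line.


-17*(2-17) + 13*(17+ 3) + 103*(-3-2)
= 255 + 260 - 515 = 0

Yes, collinear (determinant = 0)


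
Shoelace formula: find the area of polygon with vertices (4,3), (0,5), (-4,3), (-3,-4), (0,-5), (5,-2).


sum(xi*y_{i+1}) = 4*5 + 0*3 - 4*(-4) - 3*(-5) + 0*(-2) + 5*3 = 66
sum(yi*x_{i+1}) = 3*0 + 5*(-4) + 3*(-3) - 4*0 - 5*5 - 2*4 = -62
Area = |66 + 62|/2 = 128/2 = 64.0000

64.0000 sq units


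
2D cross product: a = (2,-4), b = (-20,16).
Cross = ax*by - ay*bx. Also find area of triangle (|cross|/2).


cross = 2*16 + 4*(-20) = 32 - 80 = -48
Triangle area = |-48|/2 = 48/2 = 24.0000

cross = -48, triangle area = 24.0000


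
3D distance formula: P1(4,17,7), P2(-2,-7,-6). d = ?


dx=-6, dy=-24, dz=-13
d = sqrt(36+576+169) = sqrt(781) = 27.9464

27.9464


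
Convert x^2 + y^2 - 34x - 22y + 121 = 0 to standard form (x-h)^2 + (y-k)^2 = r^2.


h = -D/2 = 34/2 = 17
k = -E/2 = 22/2 = 11
r^2 = h^2 + k^2 - F = 289 + 121 - 121 = 289
r = 17

Center (17, 11), radius = 17


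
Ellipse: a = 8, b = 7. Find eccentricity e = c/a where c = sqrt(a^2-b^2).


c = sqrt(64-49) = sqrt(15) = 3.8730
e = c/a = sqrt(15)/8 = 0.4841

e = 0.4841


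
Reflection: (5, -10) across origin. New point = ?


Reflection rule for origin: (-x, -y)
(5, -10) -> (-5, 10)

(-5, 10)


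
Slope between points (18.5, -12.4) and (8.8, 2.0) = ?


dy = 2.0 + 12.4 = 14.4
dx = 8.8 - 18.5 = -9.7
m = 14.4/(-9.7) = -1.4845

m = -1.4845


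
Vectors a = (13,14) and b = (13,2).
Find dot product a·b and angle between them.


a·b = 13*13 + 14*2 = 169 + 28 = 197
|a| = sqrt(169+196) = 19.1050
|b| = sqrt(169+4) = 13.1529
cos(theta) = 197/(sqrt(365)*sqrt(173)) = 197/sqrt(63145) = 0.783965
theta = arccos(197/sqrt(63145)) = 38.3749 degrees

a·b = 197, theta = 38.3749 deg


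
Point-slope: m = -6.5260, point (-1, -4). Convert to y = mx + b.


y + 4 = -6.5260(x + 1)
y = -6.5260x - 4 + 6.5260*(-1)
y = -6.5260x - 10.5260

y = -6.5260x - 10.5260


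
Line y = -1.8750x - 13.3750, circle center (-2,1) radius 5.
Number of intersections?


Substitute y = -1.8750x - 13.3750: (x+ 2)^2 + (-1.8750x- 13.3750-1)^2 = 25
Expand to Ax^2 + Bx + C = 0, where b-k = -14.375
A = 1+m^2 = 4.515625
B = 2(m(b-k) - h) = 2(-1.8750*(-14.375) + 2) = 57.90625
C = h^2 + (b-k)^2 - r^2 = 4 + 206.640625 - 25 = 185.640625
disc = B^2-4AC = 3353.1338 - 3353.1338 = 0
disc = 0

1 intersection point (tangent)
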